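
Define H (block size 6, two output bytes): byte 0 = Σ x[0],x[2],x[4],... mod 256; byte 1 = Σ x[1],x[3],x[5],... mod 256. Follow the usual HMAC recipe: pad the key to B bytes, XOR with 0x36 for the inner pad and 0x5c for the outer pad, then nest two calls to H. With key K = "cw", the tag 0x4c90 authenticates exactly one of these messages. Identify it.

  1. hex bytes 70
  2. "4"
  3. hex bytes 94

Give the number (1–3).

Key "cw" = 63 77 is 2 bytes ≤ B = 6; zero-pad to 6 bytes: K' = 63 77 00 00 00 00.
K' ⊕ ipad = 55 41 36 36 36 36; K' ⊕ opad = 3f 2b 5c 5c 5c 5c.
m1: inner = H(55 41 36 36 36 36 70) = 31 ad; tag = H(3f 2b 5c 5c 5c 5c 31 ad) = 2890
m2: inner = H(55 41 36 36 36 36 34) = f5 ad; tag = H(3f 2b 5c 5c 5c 5c f5 ad) = ec90
m3: inner = H(55 41 36 36 36 36 94) = 55 ad; tag = H(3f 2b 5c 5c 5c 5c 55 ad) = 4c90 ← matches

3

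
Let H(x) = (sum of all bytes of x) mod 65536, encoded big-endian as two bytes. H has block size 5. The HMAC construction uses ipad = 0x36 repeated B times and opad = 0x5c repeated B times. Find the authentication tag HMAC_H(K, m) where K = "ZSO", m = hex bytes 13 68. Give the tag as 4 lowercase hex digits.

Key "ZSO" = 5a 53 4f is 3 bytes ≤ B = 5; zero-pad to 5 bytes: K' = 5a 53 4f 00 00.
K' ⊕ ipad = 6c 65 79 36 36.  K' ⊕ opad = 06 0f 13 5c 5c.
Inner input = (K'⊕ipad) ∥ m = 6c 65 79 36 36 ∥ 13 68.
Inner hash: sum = 108+101+121+54+54+19+104 = 561 → 02 31.
Outer input = (K'⊕opad) ∥ inner = 06 0f 13 5c 5c ∥ 02 31.
Outer hash (tag): sum = 6+15+19+92+92+2+49 = 275 → 01 13.

0113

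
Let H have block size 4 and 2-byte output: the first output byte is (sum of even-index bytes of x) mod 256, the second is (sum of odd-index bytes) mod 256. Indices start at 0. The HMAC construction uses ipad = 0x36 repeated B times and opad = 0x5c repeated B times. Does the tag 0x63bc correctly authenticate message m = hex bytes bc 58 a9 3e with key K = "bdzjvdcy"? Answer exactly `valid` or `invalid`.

valid

Key "bdzjvdcy" = 62 64 7a 6a 76 64 63 79 is 8 bytes > B = 4, so hash it first: H(key) = b5 ab, then zero-pad to 4 bytes: K' = b5 ab 00 00.
K' ⊕ ipad = 83 9d 36 36; K' ⊕ opad = e9 f7 5c 5c.
Inner hash: even-index sum = 542 mod 256 = 30; odd-index sum = 361 mod 256 = 105 → 1e 69.
Outer hash (recomputed tag): even-index sum = 355 mod 256 = 99; odd-index sum = 444 mod 256 = 188 → 63 bc.
Recomputed tag = 63bc; claimed = 63bc → match.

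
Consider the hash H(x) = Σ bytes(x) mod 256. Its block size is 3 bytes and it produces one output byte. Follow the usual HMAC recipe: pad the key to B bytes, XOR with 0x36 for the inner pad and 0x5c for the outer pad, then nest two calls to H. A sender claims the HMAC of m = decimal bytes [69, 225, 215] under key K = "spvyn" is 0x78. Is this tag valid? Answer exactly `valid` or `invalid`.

invalid

Key "spvyn" = 73 70 76 79 6e is 5 bytes > B = 3, so hash it first: H(key) = 40, then zero-pad to 3 bytes: K' = 40 00 00.
K' ⊕ ipad = 76 36 36; K' ⊕ opad = 1c 5c 5c.
Inner hash: sum = 118+54+54+69+225+215 = 735; mod 256 = 223 → df.
Outer hash (recomputed tag): sum = 28+92+92+223 = 435; mod 256 = 179 → b3.
Recomputed tag = b3; claimed = 78 → mismatch.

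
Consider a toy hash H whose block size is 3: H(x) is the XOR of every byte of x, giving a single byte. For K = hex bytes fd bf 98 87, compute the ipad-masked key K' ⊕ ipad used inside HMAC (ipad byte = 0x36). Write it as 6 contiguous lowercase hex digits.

Key hex bytes fd bf 98 87 is 4 bytes > B = 3, so hash it first: H(key) = 5d, then zero-pad to 3 bytes: K' = 5d 00 00.
XOR each byte with 0x36: 5d⊕36=6b, 00⊕36=36, 00⊕36=36.

6b3636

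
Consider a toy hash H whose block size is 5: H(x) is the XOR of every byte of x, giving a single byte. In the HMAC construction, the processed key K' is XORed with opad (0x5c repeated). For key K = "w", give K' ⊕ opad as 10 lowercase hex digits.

Key "w" = 77 is 1 byte ≤ B = 5; zero-pad to 5 bytes: K' = 77 00 00 00 00.
XOR each byte with 0x5c: 77⊕5c=2b, 00⊕5c=5c, 00⊕5c=5c, 00⊕5c=5c, 00⊕5c=5c.

2b5c5c5c5c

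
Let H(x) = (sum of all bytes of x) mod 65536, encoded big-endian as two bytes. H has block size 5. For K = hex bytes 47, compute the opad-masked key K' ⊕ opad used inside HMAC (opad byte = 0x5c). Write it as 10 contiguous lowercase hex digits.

Key hex bytes 47 is 1 byte ≤ B = 5; zero-pad to 5 bytes: K' = 47 00 00 00 00.
XOR each byte with 0x5c: 47⊕5c=1b, 00⊕5c=5c, 00⊕5c=5c, 00⊕5c=5c, 00⊕5c=5c.

1b5c5c5c5c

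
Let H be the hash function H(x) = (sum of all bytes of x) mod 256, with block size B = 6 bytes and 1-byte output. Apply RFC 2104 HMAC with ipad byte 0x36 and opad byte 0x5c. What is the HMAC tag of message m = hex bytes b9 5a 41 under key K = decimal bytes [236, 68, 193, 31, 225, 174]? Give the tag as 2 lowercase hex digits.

Key decimal bytes [236, 68, 193, 31, 225, 174] = ec 44 c1 1f e1 ae is exactly B = 6 bytes: K' = ec 44 c1 1f e1 ae.
K' ⊕ ipad = da 72 f7 29 d7 98.  K' ⊕ opad = b0 18 9d 43 bd f2.
Inner input = (K'⊕ipad) ∥ m = da 72 f7 29 d7 98 ∥ b9 5a 41.
Inner hash: sum = 218+114+247+41+215+152+185+90+65 = 1327; mod 256 = 47 → 2f.
Outer input = (K'⊕opad) ∥ inner = b0 18 9d 43 bd f2 ∥ 2f.
Outer hash (tag): sum = 176+24+157+67+189+242+47 = 902; mod 256 = 134 → 86.

86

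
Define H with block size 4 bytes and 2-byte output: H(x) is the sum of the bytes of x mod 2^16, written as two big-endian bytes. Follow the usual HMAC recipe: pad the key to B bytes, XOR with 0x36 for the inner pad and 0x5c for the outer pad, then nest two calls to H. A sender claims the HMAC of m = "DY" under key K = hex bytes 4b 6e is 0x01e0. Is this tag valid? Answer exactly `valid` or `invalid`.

Key hex bytes 4b 6e is 2 bytes ≤ B = 4; zero-pad to 4 bytes: K' = 4b 6e 00 00.
K' ⊕ ipad = 7d 58 36 36; K' ⊕ opad = 17 32 5c 5c.
Inner hash: sum = 125+88+54+54+68+89 = 478 → 01 de.
Outer hash (recomputed tag): sum = 23+50+92+92+1+222 = 480 → 01 e0.
Recomputed tag = 01e0; claimed = 01e0 → match.

valid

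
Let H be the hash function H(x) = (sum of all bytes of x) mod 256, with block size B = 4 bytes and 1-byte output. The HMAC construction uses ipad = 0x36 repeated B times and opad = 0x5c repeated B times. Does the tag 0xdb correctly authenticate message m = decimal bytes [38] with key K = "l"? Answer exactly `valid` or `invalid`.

invalid

Key "l" = 6c is 1 byte ≤ B = 4; zero-pad to 4 bytes: K' = 6c 00 00 00.
K' ⊕ ipad = 5a 36 36 36; K' ⊕ opad = 30 5c 5c 5c.
Inner hash: sum = 90+54+54+54+38 = 290; mod 256 = 34 → 22.
Outer hash (recomputed tag): sum = 48+92+92+92+34 = 358; mod 256 = 102 → 66.
Recomputed tag = 66; claimed = db → mismatch.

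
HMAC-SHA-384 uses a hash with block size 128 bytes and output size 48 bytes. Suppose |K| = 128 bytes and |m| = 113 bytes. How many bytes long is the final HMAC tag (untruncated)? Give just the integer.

48

The tag is one SHA-384 digest: 48 bytes.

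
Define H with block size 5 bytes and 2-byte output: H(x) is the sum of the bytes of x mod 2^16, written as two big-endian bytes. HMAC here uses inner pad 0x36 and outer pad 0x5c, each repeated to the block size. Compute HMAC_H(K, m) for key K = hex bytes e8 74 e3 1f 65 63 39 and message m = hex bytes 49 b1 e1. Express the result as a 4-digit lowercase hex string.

0194

Key hex bytes e8 74 e3 1f 65 63 39 is 7 bytes > B = 5, so hash it first: H(key) = 03 5f, then zero-pad to 5 bytes: K' = 03 5f 00 00 00.
K' ⊕ ipad = 35 69 36 36 36.  K' ⊕ opad = 5f 03 5c 5c 5c.
Inner input = (K'⊕ipad) ∥ m = 35 69 36 36 36 ∥ 49 b1 e1.
Inner hash: sum = 53+105+54+54+54+73+177+225 = 795 → 03 1b.
Outer input = (K'⊕opad) ∥ inner = 5f 03 5c 5c 5c ∥ 03 1b.
Outer hash (tag): sum = 95+3+92+92+92+3+27 = 404 → 01 94.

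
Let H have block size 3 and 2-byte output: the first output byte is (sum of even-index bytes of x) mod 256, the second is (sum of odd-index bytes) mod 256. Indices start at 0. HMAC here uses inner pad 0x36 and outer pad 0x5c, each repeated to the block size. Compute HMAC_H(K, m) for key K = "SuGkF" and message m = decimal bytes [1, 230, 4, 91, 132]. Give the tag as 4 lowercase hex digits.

7709

Key "SuGkF" = 53 75 47 6b 46 is 5 bytes > B = 3, so hash it first: H(key) = e0 e0, then zero-pad to 3 bytes: K' = e0 e0 00.
K' ⊕ ipad = d6 d6 36.  K' ⊕ opad = bc bc 5c.
Inner input = (K'⊕ipad) ∥ m = d6 d6 36 ∥ 01 e6 04 5b 84.
Inner hash: even-index sum = 589 mod 256 = 77; odd-index sum = 351 mod 256 = 95 → 4d 5f.
Outer input = (K'⊕opad) ∥ inner = bc bc 5c ∥ 4d 5f.
Outer hash (tag): even-index sum = 375 mod 256 = 119; odd-index sum = 265 mod 256 = 9 → 77 09.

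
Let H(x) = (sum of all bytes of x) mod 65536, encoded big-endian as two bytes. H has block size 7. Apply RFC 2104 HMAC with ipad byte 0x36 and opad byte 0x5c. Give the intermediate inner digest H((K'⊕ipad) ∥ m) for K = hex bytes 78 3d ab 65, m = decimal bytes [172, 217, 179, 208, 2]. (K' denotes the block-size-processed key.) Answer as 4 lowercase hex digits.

Key hex bytes 78 3d ab 65 is 4 bytes ≤ B = 7; zero-pad to 7 bytes: K' = 78 3d ab 65 00 00 00.
K' ⊕ ipad = 4e 0b 9d 53 36 36 36.
Inner input = 4e 0b 9d 53 36 36 36 ∥ ac d9 b3 d0 02.
Inner hash: sum = 78+11+157+83+54+54+54+172+217+179+208+2 = 1269 → 04 f5.

04f5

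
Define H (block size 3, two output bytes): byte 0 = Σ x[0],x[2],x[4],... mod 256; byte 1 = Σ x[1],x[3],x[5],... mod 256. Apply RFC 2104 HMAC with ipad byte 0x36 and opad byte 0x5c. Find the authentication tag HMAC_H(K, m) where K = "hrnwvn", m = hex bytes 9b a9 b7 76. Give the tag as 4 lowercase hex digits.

1fda

Key "hrnwvn" = 68 72 6e 77 76 6e is 6 bytes > B = 3, so hash it first: H(key) = 4c 57, then zero-pad to 3 bytes: K' = 4c 57 00.
K' ⊕ ipad = 7a 61 36.  K' ⊕ opad = 10 0b 5c.
Inner input = (K'⊕ipad) ∥ m = 7a 61 36 ∥ 9b a9 b7 76.
Inner hash: even-index sum = 463 mod 256 = 207; odd-index sum = 435 mod 256 = 179 → cf b3.
Outer input = (K'⊕opad) ∥ inner = 10 0b 5c ∥ cf b3.
Outer hash (tag): even-index sum = 287 mod 256 = 31; odd-index sum = 218 mod 256 = 218 → 1f da.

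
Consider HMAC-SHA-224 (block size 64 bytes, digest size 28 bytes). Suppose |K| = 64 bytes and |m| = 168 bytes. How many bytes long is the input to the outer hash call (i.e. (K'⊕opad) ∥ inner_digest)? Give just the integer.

Key is 64 ≤ 64 bytes, zero-padded: |K'| = 64.
Outer input = (K'⊕opad) ∥ H(inner) → 64 + 28 = 92 bytes.

92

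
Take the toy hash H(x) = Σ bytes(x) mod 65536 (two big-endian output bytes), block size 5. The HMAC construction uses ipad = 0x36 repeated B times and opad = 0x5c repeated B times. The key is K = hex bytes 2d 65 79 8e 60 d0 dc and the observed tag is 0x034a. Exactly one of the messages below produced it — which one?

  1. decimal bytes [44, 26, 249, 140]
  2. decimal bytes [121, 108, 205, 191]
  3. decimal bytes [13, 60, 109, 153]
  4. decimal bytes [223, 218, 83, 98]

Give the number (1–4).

Key hex bytes 2d 65 79 8e 60 d0 dc is 7 bytes > B = 5, so hash it first: H(key) = 03 a5, then zero-pad to 5 bytes: K' = 03 a5 00 00 00.
K' ⊕ ipad = 35 93 36 36 36; K' ⊕ opad = 5f f9 5c 5c 5c.
m1: inner = H(35 93 36 36 36 2c 1a f9 8c) = 03 35; tag = H(5f f9 5c 5c 5c 03 35) = 02a4
m2: inner = H(35 93 36 36 36 79 6c cd bf) = 03 db; tag = H(5f f9 5c 5c 5c 03 db) = 034a ← matches
m3: inner = H(35 93 36 36 36 0d 3c 6d 99) = 02 b9; tag = H(5f f9 5c 5c 5c 02 b9) = 0327
m4: inner = H(35 93 36 36 36 df da 53 62) = 03 d8; tag = H(5f f9 5c 5c 5c 03 d8) = 0347

2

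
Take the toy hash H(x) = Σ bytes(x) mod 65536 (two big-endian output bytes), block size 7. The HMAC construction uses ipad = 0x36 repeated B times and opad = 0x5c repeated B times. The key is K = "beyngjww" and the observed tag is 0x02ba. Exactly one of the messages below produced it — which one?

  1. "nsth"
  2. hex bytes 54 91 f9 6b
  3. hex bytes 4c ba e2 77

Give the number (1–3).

Key "beyngjww" = 62 65 79 6e 67 6a 77 77 is 8 bytes > B = 7, so hash it first: H(key) = 03 6d, then zero-pad to 7 bytes: K' = 03 6d 00 00 00 00 00.
K' ⊕ ipad = 35 5b 36 36 36 36 36; K' ⊕ opad = 5f 31 5c 5c 5c 5c 5c.
m1: inner = H(35 5b 36 36 36 36 36 6e 73 74 68) = 03 5b; tag = H(5f 31 5c 5c 5c 5c 5c 03 5b) = 02ba ← matches
m2: inner = H(35 5b 36 36 36 36 36 54 91 f9 6b) = 03 e7; tag = H(5f 31 5c 5c 5c 5c 5c 03 e7) = 0346
m3: inner = H(35 5b 36 36 36 36 36 4c ba e2 77) = 03 fd; tag = H(5f 31 5c 5c 5c 5c 5c 03 fd) = 035c

1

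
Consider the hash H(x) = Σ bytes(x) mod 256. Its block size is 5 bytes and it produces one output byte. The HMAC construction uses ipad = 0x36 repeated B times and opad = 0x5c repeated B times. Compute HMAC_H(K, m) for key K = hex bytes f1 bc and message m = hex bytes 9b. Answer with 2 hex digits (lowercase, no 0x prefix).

Key hex bytes f1 bc is 2 bytes ≤ B = 5; zero-pad to 5 bytes: K' = f1 bc 00 00 00.
K' ⊕ ipad = c7 8a 36 36 36.  K' ⊕ opad = ad e0 5c 5c 5c.
Inner input = (K'⊕ipad) ∥ m = c7 8a 36 36 36 ∥ 9b.
Inner hash: sum = 199+138+54+54+54+155 = 654; mod 256 = 142 → 8e.
Outer input = (K'⊕opad) ∥ inner = ad e0 5c 5c 5c ∥ 8e.
Outer hash (tag): sum = 173+224+92+92+92+142 = 815; mod 256 = 47 → 2f.

2f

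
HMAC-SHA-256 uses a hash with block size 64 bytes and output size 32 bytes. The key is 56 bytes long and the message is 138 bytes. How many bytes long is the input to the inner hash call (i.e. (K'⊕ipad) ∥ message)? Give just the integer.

202

Key is 56 ≤ 64 bytes, zero-padded: |K'| = 64.
Inner input = (K'⊕ipad) ∥ m → 64 + 138 = 202 bytes.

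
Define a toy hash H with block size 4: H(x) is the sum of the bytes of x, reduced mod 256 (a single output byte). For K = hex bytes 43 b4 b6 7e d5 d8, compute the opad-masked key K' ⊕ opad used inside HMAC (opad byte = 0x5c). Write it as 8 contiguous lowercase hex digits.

Key hex bytes 43 b4 b6 7e d5 d8 is 6 bytes > B = 4, so hash it first: H(key) = d8, then zero-pad to 4 bytes: K' = d8 00 00 00.
XOR each byte with 0x5c: d8⊕5c=84, 00⊕5c=5c, 00⊕5c=5c, 00⊕5c=5c.

845c5c5c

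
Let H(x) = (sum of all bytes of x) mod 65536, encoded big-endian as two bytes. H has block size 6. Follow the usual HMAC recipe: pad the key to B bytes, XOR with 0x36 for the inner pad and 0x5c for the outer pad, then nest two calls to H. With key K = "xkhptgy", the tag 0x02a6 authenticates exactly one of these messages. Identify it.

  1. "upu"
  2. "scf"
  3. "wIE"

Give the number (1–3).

2

Key "xkhptgy" = 78 6b 68 70 74 67 79 is 7 bytes > B = 6, so hash it first: H(key) = 03 0f, then zero-pad to 6 bytes: K' = 03 0f 00 00 00 00.
K' ⊕ ipad = 35 39 36 36 36 36; K' ⊕ opad = 5f 53 5c 5c 5c 5c.
m1: inner = H(35 39 36 36 36 36 75 70 75) = 02 a0; tag = H(5f 53 5c 5c 5c 5c 02 a0) = 02c4
m2: inner = H(35 39 36 36 36 36 73 63 66) = 02 82; tag = H(5f 53 5c 5c 5c 5c 02 82) = 02a6 ← matches
m3: inner = H(35 39 36 36 36 36 77 49 45) = 02 4b; tag = H(5f 53 5c 5c 5c 5c 02 4b) = 026f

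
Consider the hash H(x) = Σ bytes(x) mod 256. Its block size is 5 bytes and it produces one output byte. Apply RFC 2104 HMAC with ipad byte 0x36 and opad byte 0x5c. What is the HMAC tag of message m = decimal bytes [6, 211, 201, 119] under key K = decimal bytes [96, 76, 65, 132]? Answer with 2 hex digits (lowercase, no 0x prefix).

Key decimal bytes [96, 76, 65, 132] = 60 4c 41 84 is 4 bytes ≤ B = 5; zero-pad to 5 bytes: K' = 60 4c 41 84 00.
K' ⊕ ipad = 56 7a 77 b2 36.  K' ⊕ opad = 3c 10 1d d8 5c.
Inner input = (K'⊕ipad) ∥ m = 56 7a 77 b2 36 ∥ 06 d3 c9 77.
Inner hash: sum = 86+122+119+178+54+6+211+201+119 = 1096; mod 256 = 72 → 48.
Outer input = (K'⊕opad) ∥ inner = 3c 10 1d d8 5c ∥ 48.
Outer hash (tag): sum = 60+16+29+216+92+72 = 485; mod 256 = 229 → e5.

e5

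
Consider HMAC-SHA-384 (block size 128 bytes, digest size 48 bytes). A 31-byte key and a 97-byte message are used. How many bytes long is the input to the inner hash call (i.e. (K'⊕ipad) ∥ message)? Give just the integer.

Key is 31 ≤ 128 bytes, zero-padded: |K'| = 128.
Inner input = (K'⊕ipad) ∥ m → 128 + 97 = 225 bytes.

225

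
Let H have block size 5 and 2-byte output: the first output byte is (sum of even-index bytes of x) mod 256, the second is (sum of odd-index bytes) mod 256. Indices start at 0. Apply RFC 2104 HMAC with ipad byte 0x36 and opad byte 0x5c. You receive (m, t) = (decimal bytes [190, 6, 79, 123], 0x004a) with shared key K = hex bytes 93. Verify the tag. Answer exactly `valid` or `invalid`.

Key hex bytes 93 is 1 byte ≤ B = 5; zero-pad to 5 bytes: K' = 93 00 00 00 00.
K' ⊕ ipad = a5 36 36 36 36; K' ⊕ opad = cf 5c 5c 5c 5c.
Inner hash: even-index sum = 402 mod 256 = 146; odd-index sum = 377 mod 256 = 121 → 92 79.
Outer hash (recomputed tag): even-index sum = 512 mod 256 = 0; odd-index sum = 330 mod 256 = 74 → 00 4a.
Recomputed tag = 004a; claimed = 004a → match.

valid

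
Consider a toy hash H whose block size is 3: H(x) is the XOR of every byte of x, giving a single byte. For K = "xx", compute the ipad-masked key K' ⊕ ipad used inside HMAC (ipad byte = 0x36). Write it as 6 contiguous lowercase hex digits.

Key "xx" = 78 78 is 2 bytes ≤ B = 3; zero-pad to 3 bytes: K' = 78 78 00.
XOR each byte with 0x36: 78⊕36=4e, 78⊕36=4e, 00⊕36=36.

4e4e36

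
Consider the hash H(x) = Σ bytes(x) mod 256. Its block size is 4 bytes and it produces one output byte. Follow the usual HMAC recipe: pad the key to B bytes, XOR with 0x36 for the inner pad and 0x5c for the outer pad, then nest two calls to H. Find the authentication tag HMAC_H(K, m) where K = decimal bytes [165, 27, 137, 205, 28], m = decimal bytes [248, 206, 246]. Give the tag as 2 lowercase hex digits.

Key decimal bytes [165, 27, 137, 205, 28] = a5 1b 89 cd 1c is 5 bytes > B = 4, so hash it first: H(key) = 32, then zero-pad to 4 bytes: K' = 32 00 00 00.
K' ⊕ ipad = 04 36 36 36.  K' ⊕ opad = 6e 5c 5c 5c.
Inner input = (K'⊕ipad) ∥ m = 04 36 36 36 ∥ f8 ce f6.
Inner hash: sum = 4+54+54+54+248+206+246 = 866; mod 256 = 98 → 62.
Outer input = (K'⊕opad) ∥ inner = 6e 5c 5c 5c ∥ 62.
Outer hash (tag): sum = 110+92+92+92+98 = 484; mod 256 = 228 → e4.

e4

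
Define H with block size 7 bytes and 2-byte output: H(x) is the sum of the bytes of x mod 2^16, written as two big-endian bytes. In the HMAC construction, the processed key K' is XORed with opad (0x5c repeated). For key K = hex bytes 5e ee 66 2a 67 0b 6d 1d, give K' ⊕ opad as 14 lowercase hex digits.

5e845c5c5c5c5c

Key hex bytes 5e ee 66 2a 67 0b 6d 1d is 8 bytes > B = 7, so hash it first: H(key) = 02 d8, then zero-pad to 7 bytes: K' = 02 d8 00 00 00 00 00.
XOR each byte with 0x5c: 02⊕5c=5e, d8⊕5c=84, 00⊕5c=5c, 00⊕5c=5c, 00⊕5c=5c, 00⊕5c=5c, 00⊕5c=5c.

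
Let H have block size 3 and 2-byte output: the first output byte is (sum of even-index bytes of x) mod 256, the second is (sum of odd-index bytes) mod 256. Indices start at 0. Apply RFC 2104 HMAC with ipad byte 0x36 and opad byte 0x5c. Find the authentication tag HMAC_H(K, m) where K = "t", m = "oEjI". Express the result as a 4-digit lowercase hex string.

Key "t" = 74 is 1 byte ≤ B = 3; zero-pad to 3 bytes: K' = 74 00 00.
K' ⊕ ipad = 42 36 36.  K' ⊕ opad = 28 5c 5c.
Inner input = (K'⊕ipad) ∥ m = 42 36 36 ∥ 6f 45 6a 49.
Inner hash: even-index sum = 262 mod 256 = 6; odd-index sum = 271 mod 256 = 15 → 06 0f.
Outer input = (K'⊕opad) ∥ inner = 28 5c 5c ∥ 06 0f.
Outer hash (tag): even-index sum = 147 mod 256 = 147; odd-index sum = 98 mod 256 = 98 → 93 62.

9362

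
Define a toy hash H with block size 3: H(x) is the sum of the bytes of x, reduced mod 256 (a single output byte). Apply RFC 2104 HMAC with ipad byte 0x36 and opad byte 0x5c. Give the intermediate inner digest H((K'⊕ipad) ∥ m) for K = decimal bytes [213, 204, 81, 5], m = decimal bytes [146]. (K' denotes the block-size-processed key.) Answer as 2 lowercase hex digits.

Key decimal bytes [213, 204, 81, 5] = d5 cc 51 05 is 4 bytes > B = 3, so hash it first: H(key) = f7, then zero-pad to 3 bytes: K' = f7 00 00.
K' ⊕ ipad = c1 36 36.
Inner input = c1 36 36 ∥ 92.
Inner hash: sum = 193+54+54+146 = 447; mod 256 = 191 → bf.

bf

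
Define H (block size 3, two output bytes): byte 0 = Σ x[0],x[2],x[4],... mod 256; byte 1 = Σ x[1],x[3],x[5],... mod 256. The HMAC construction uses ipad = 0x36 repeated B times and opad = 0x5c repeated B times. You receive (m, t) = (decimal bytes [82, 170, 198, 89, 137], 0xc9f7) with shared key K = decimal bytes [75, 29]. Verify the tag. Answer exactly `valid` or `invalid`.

invalid

Key decimal bytes [75, 29] = 4b 1d is 2 bytes ≤ B = 3; zero-pad to 3 bytes: K' = 4b 1d 00.
K' ⊕ ipad = 7d 2b 36; K' ⊕ opad = 17 41 5c.
Inner hash: even-index sum = 438 mod 256 = 182; odd-index sum = 460 mod 256 = 204 → b6 cc.
Outer hash (recomputed tag): even-index sum = 319 mod 256 = 63; odd-index sum = 247 mod 256 = 247 → 3f f7.
Recomputed tag = 3ff7; claimed = c9f7 → mismatch.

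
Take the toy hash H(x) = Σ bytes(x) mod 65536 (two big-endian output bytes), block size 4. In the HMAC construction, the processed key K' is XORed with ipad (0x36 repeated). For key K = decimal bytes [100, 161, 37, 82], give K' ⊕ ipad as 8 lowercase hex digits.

52971364

Key decimal bytes [100, 161, 37, 82] = 64 a1 25 52 is exactly B = 4 bytes: K' = 64 a1 25 52.
XOR each byte with 0x36: 64⊕36=52, a1⊕36=97, 25⊕36=13, 52⊕36=64.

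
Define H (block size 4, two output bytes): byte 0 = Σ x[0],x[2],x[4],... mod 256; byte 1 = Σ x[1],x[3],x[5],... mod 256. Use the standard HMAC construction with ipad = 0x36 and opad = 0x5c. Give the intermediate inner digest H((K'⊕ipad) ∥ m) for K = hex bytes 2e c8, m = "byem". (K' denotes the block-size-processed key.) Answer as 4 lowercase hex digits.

Key hex bytes 2e c8 is 2 bytes ≤ B = 4; zero-pad to 4 bytes: K' = 2e c8 00 00.
K' ⊕ ipad = 18 fe 36 36.
Inner input = 18 fe 36 36 ∥ 62 79 65 6d.
Inner hash: even-index sum = 277 mod 256 = 21; odd-index sum = 538 mod 256 = 26 → 15 1a.

151a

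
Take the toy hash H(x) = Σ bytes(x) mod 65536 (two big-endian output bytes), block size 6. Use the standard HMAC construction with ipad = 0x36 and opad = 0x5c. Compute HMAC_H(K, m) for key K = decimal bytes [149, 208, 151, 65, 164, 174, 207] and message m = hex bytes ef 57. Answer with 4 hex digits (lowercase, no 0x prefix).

Key decimal bytes [149, 208, 151, 65, 164, 174, 207] = 95 d0 97 41 a4 ae cf is 7 bytes > B = 6, so hash it first: H(key) = 04 5e, then zero-pad to 6 bytes: K' = 04 5e 00 00 00 00.
K' ⊕ ipad = 32 68 36 36 36 36.  K' ⊕ opad = 58 02 5c 5c 5c 5c.
Inner input = (K'⊕ipad) ∥ m = 32 68 36 36 36 36 ∥ ef 57.
Inner hash: sum = 50+104+54+54+54+54+239+87 = 696 → 02 b8.
Outer input = (K'⊕opad) ∥ inner = 58 02 5c 5c 5c 5c ∥ 02 b8.
Outer hash (tag): sum = 88+2+92+92+92+92+2+184 = 644 → 02 84.

0284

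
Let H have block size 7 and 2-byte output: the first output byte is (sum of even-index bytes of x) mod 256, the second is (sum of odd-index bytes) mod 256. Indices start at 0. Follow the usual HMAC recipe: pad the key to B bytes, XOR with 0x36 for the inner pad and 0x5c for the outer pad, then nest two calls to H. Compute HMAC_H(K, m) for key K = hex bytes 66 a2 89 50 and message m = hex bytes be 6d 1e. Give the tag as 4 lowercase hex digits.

Key hex bytes 66 a2 89 50 is 4 bytes ≤ B = 7; zero-pad to 7 bytes: K' = 66 a2 89 50 00 00 00.
K' ⊕ ipad = 50 94 bf 66 36 36 36.  K' ⊕ opad = 3a fe d5 0c 5c 5c 5c.
Inner input = (K'⊕ipad) ∥ m = 50 94 bf 66 36 36 36 ∥ be 6d 1e.
Inner hash: even-index sum = 488 mod 256 = 232; odd-index sum = 524 mod 256 = 12 → e8 0c.
Outer input = (K'⊕opad) ∥ inner = 3a fe d5 0c 5c 5c 5c ∥ e8 0c.
Outer hash (tag): even-index sum = 467 mod 256 = 211; odd-index sum = 590 mod 256 = 78 → d3 4e.

d34e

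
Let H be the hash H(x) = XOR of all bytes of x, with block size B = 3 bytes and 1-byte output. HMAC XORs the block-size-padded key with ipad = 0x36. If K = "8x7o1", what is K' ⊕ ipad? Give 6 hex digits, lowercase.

1f3636

Key "8x7o1" = 38 78 37 6f 31 is 5 bytes > B = 3, so hash it first: H(key) = 29, then zero-pad to 3 bytes: K' = 29 00 00.
XOR each byte with 0x36: 29⊕36=1f, 00⊕36=36, 00⊕36=36.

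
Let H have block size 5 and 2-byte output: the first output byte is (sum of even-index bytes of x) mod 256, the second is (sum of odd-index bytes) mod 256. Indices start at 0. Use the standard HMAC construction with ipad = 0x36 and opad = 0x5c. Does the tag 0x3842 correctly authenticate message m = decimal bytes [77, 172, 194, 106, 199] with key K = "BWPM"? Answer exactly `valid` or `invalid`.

valid

Key "BWPM" = 42 57 50 4d is 4 bytes ≤ B = 5; zero-pad to 5 bytes: K' = 42 57 50 4d 00.
K' ⊕ ipad = 74 61 66 7b 36; K' ⊕ opad = 1e 0b 0c 11 5c.
Inner hash: even-index sum = 550 mod 256 = 38; odd-index sum = 690 mod 256 = 178 → 26 b2.
Outer hash (recomputed tag): even-index sum = 312 mod 256 = 56; odd-index sum = 66 mod 256 = 66 → 38 42.
Recomputed tag = 3842; claimed = 3842 → match.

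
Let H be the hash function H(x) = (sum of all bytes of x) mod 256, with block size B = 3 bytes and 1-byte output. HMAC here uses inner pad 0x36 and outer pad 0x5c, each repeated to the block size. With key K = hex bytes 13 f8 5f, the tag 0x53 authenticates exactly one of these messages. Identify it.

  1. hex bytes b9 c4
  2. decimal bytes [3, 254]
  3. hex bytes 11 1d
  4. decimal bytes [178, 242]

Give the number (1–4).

2

Key hex bytes 13 f8 5f is exactly B = 3 bytes: K' = 13 f8 5f.
K' ⊕ ipad = 25 ce 69; K' ⊕ opad = 4f a4 03.
m1: inner = H(25 ce 69 b9 c4) = d9; tag = H(4f a4 03 d9) = cf
m2: inner = H(25 ce 69 03 fe) = 5d; tag = H(4f a4 03 5d) = 53 ← matches
m3: inner = H(25 ce 69 11 1d) = 8a; tag = H(4f a4 03 8a) = 80
m4: inner = H(25 ce 69 b2 f2) = 00; tag = H(4f a4 03 00) = f6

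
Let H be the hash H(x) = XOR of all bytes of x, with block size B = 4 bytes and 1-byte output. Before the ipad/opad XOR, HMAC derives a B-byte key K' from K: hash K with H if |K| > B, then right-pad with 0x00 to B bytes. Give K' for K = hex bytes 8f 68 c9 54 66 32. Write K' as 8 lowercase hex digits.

2e000000

|K| = 6 > B = 4, so first hash the key.
H(K): XOR 8f⊕68⊕c9⊕54⊕66⊕32 = 2e.
Zero-pad H(K) = 2e to 4 bytes: K' = 2e 00 00 00.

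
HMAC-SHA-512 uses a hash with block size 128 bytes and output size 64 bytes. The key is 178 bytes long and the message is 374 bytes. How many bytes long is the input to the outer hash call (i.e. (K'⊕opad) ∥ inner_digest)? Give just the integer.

Key is 178 > 128 bytes, so it is hashed to 64 bytes then zero-padded to 128: |K'| = 128.
Outer input = (K'⊕opad) ∥ H(inner) → 128 + 64 = 192 bytes.

192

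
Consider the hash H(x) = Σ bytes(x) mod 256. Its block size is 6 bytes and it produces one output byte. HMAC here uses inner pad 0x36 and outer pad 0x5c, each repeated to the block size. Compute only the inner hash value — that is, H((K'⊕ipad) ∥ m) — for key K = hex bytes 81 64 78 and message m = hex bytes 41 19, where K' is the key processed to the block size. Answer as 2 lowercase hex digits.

53

Key hex bytes 81 64 78 is 3 bytes ≤ B = 6; zero-pad to 6 bytes: K' = 81 64 78 00 00 00.
K' ⊕ ipad = b7 52 4e 36 36 36.
Inner input = b7 52 4e 36 36 36 ∥ 41 19.
Inner hash: sum = 183+82+78+54+54+54+65+25 = 595; mod 256 = 83 → 53.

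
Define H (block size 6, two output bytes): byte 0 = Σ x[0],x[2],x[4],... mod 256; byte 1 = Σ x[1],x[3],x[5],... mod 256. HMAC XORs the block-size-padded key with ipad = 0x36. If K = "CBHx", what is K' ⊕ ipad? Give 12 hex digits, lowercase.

Key "CBHx" = 43 42 48 78 is 4 bytes ≤ B = 6; zero-pad to 6 bytes: K' = 43 42 48 78 00 00.
XOR each byte with 0x36: 43⊕36=75, 42⊕36=74, 48⊕36=7e, 78⊕36=4e, 00⊕36=36, 00⊕36=36.

75747e4e3636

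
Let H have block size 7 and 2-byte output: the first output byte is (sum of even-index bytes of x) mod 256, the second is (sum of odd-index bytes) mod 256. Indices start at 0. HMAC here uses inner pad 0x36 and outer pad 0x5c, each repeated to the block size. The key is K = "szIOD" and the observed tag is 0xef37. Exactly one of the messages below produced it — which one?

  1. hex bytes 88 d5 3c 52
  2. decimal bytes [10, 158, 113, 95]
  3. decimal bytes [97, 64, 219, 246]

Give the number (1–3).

3

Key "szIOD" = 73 7a 49 4f 44 is 5 bytes ≤ B = 7; zero-pad to 7 bytes: K' = 73 7a 49 4f 44 00 00.
K' ⊕ ipad = 45 4c 7f 79 72 36 36; K' ⊕ opad = 2f 26 15 13 18 5c 5c.
m1: inner = H(45 4c 7f 79 72 36 36 88 d5 3c 52) = 93 bf; tag = H(2f 26 15 13 18 5c 5c 93 bf) = 7728
m2: inner = H(45 4c 7f 79 72 36 36 0a 9e 71 5f) = 69 76; tag = H(2f 26 15 13 18 5c 5c 69 76) = 2efe
m3: inner = H(45 4c 7f 79 72 36 36 61 40 db f6) = a2 37; tag = H(2f 26 15 13 18 5c 5c a2 37) = ef37 ← matches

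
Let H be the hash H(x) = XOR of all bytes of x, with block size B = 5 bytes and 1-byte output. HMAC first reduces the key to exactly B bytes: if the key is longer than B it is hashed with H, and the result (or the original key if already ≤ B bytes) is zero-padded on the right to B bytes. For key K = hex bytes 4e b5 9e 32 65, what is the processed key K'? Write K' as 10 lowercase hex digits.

4eb59e3265

Key hex bytes 4e b5 9e 32 65 is exactly B = 5 bytes: K' = 4e b5 9e 32 65.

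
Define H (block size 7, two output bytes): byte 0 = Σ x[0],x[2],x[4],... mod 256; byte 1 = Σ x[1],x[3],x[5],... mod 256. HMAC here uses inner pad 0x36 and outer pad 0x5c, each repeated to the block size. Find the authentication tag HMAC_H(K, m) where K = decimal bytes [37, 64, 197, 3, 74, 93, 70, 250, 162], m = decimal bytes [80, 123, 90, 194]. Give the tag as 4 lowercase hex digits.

Key decimal bytes [37, 64, 197, 3, 74, 93, 70, 250, 162] = 25 40 c5 03 4a 5d 46 fa a2 is 9 bytes > B = 7, so hash it first: H(key) = 1c 9a, then zero-pad to 7 bytes: K' = 1c 9a 00 00 00 00 00.
K' ⊕ ipad = 2a ac 36 36 36 36 36.  K' ⊕ opad = 40 c6 5c 5c 5c 5c 5c.
Inner input = (K'⊕ipad) ∥ m = 2a ac 36 36 36 36 36 ∥ 50 7b 5a c2.
Inner hash: even-index sum = 521 mod 256 = 9; odd-index sum = 450 mod 256 = 194 → 09 c2.
Outer input = (K'⊕opad) ∥ inner = 40 c6 5c 5c 5c 5c 5c ∥ 09 c2.
Outer hash (tag): even-index sum = 534 mod 256 = 22; odd-index sum = 391 mod 256 = 135 → 16 87.

1687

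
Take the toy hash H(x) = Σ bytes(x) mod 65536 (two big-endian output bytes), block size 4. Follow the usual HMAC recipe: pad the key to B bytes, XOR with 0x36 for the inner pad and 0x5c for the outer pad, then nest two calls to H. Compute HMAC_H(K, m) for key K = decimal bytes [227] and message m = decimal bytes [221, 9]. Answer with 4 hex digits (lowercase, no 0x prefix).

0232

Key decimal bytes [227] = e3 is 1 byte ≤ B = 4; zero-pad to 4 bytes: K' = e3 00 00 00.
K' ⊕ ipad = d5 36 36 36.  K' ⊕ opad = bf 5c 5c 5c.
Inner input = (K'⊕ipad) ∥ m = d5 36 36 36 ∥ dd 09.
Inner hash: sum = 213+54+54+54+221+9 = 605 → 02 5d.
Outer input = (K'⊕opad) ∥ inner = bf 5c 5c 5c ∥ 02 5d.
Outer hash (tag): sum = 191+92+92+92+2+93 = 562 → 02 32.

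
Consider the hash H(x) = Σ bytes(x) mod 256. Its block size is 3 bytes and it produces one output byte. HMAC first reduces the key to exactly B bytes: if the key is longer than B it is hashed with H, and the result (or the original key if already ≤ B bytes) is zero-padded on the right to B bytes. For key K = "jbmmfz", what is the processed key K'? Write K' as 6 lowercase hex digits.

|K| = 6 > B = 3, so first hash the key.
H(K): sum = 106+98+109+109+102+122 = 646; mod 256 = 134 → 86.
Zero-pad H(K) = 86 to 3 bytes: K' = 86 00 00.

860000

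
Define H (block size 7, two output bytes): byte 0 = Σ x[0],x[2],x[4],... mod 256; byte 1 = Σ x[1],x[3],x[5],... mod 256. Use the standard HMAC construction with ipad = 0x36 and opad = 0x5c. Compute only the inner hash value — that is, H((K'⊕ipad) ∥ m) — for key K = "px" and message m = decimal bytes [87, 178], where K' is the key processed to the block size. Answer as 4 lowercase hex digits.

9a11

Key "px" = 70 78 is 2 bytes ≤ B = 7; zero-pad to 7 bytes: K' = 70 78 00 00 00 00 00.
K' ⊕ ipad = 46 4e 36 36 36 36 36.
Inner input = 46 4e 36 36 36 36 36 ∥ 57 b2.
Inner hash: even-index sum = 410 mod 256 = 154; odd-index sum = 273 mod 256 = 17 → 9a 11.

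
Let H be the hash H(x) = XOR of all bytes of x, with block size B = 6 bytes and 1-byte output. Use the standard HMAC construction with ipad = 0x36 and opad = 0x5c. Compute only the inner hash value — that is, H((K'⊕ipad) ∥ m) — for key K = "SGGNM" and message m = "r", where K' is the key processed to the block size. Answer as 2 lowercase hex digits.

22

Key "SGGNM" = 53 47 47 4e 4d is 5 bytes ≤ B = 6; zero-pad to 6 bytes: K' = 53 47 47 4e 4d 00.
K' ⊕ ipad = 65 71 71 78 7b 36.
Inner input = 65 71 71 78 7b 36 ∥ 72.
Inner hash: XOR 65⊕71⊕71⊕78⊕7b⊕36⊕72 = 22.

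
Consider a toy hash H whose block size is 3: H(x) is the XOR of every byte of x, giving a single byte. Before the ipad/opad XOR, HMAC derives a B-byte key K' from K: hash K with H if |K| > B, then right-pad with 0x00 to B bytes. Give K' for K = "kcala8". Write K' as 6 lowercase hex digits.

5c0000

|K| = 6 > B = 3, so first hash the key.
H(K): XOR 6b⊕63⊕61⊕6c⊕61⊕38 = 5c.
Zero-pad H(K) = 5c to 3 bytes: K' = 5c 00 00.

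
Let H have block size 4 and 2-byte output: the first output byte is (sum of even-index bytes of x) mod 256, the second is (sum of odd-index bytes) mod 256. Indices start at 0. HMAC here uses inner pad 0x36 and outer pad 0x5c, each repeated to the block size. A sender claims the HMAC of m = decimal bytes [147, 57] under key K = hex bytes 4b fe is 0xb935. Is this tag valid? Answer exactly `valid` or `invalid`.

Key hex bytes 4b fe is 2 bytes ≤ B = 4; zero-pad to 4 bytes: K' = 4b fe 00 00.
K' ⊕ ipad = 7d c8 36 36; K' ⊕ opad = 17 a2 5c 5c.
Inner hash: even-index sum = 326 mod 256 = 70; odd-index sum = 311 mod 256 = 55 → 46 37.
Outer hash (recomputed tag): even-index sum = 185 mod 256 = 185; odd-index sum = 309 mod 256 = 53 → b9 35.
Recomputed tag = b935; claimed = b935 → match.

valid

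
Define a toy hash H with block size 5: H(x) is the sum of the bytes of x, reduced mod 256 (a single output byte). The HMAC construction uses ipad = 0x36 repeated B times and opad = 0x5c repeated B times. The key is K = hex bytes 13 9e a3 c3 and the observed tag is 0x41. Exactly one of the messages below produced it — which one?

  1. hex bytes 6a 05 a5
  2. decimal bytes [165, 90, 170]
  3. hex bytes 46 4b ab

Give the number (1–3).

Key hex bytes 13 9e a3 c3 is 4 bytes ≤ B = 5; zero-pad to 5 bytes: K' = 13 9e a3 c3 00.
K' ⊕ ipad = 25 a8 95 f5 36; K' ⊕ opad = 4f c2 ff 9f 5c.
m1: inner = H(25 a8 95 f5 36 6a 05 a5) = a1; tag = H(4f c2 ff 9f 5c a1) = ac
m2: inner = H(25 a8 95 f5 36 a5 5a aa) = 36; tag = H(4f c2 ff 9f 5c 36) = 41 ← matches
m3: inner = H(25 a8 95 f5 36 46 4b ab) = c9; tag = H(4f c2 ff 9f 5c c9) = d4

2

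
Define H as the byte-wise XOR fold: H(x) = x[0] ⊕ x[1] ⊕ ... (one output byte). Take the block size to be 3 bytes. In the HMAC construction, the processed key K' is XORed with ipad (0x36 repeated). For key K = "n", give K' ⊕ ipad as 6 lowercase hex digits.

Key "n" = 6e is 1 byte ≤ B = 3; zero-pad to 3 bytes: K' = 6e 00 00.
XOR each byte with 0x36: 6e⊕36=58, 00⊕36=36, 00⊕36=36.

583636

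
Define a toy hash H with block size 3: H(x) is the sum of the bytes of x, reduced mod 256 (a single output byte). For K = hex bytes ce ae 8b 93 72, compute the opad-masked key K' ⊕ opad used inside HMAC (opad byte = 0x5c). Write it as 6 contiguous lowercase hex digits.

505c5c

Key hex bytes ce ae 8b 93 72 is 5 bytes > B = 3, so hash it first: H(key) = 0c, then zero-pad to 3 bytes: K' = 0c 00 00.
XOR each byte with 0x5c: 0c⊕5c=50, 00⊕5c=5c, 00⊕5c=5c.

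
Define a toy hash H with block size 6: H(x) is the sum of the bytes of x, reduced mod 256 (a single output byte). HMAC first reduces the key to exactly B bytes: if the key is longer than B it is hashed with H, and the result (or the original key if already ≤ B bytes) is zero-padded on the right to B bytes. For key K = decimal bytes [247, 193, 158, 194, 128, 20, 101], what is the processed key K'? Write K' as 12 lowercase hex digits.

110000000000

|K| = 7 > B = 6, so first hash the key.
H(K): sum = 247+193+158+194+128+20+101 = 1041; mod 256 = 17 → 11.
Zero-pad H(K) = 11 to 6 bytes: K' = 11 00 00 00 00 00.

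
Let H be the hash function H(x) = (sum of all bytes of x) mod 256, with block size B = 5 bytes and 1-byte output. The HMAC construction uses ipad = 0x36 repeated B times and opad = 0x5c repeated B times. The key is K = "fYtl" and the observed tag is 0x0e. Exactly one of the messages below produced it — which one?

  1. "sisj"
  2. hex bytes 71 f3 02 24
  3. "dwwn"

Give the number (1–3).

Key "fYtl" = 66 59 74 6c is 4 bytes ≤ B = 5; zero-pad to 5 bytes: K' = 66 59 74 6c 00.
K' ⊕ ipad = 50 6f 42 5a 36; K' ⊕ opad = 3a 05 28 30 5c.
m1: inner = H(50 6f 42 5a 36 73 69 73 6a) = 4a; tag = H(3a 05 28 30 5c 4a) = 3d
m2: inner = H(50 6f 42 5a 36 71 f3 02 24) = 1b; tag = H(3a 05 28 30 5c 1b) = 0e ← matches
m3: inner = H(50 6f 42 5a 36 64 77 77 6e) = 51; tag = H(3a 05 28 30 5c 51) = 44

2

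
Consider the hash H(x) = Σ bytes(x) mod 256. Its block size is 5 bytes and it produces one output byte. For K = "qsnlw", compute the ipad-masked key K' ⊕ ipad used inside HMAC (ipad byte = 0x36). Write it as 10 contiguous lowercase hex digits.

Key "qsnlw" = 71 73 6e 6c 77 is exactly B = 5 bytes: K' = 71 73 6e 6c 77.
XOR each byte with 0x36: 71⊕36=47, 73⊕36=45, 6e⊕36=58, 6c⊕36=5a, 77⊕36=41.

4745585a41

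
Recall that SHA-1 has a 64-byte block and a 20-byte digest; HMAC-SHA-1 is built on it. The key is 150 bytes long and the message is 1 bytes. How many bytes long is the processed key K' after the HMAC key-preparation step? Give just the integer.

Key is 150 > 64 bytes, so it is hashed to 20 bytes then zero-padded to 64: |K'| = 64.

64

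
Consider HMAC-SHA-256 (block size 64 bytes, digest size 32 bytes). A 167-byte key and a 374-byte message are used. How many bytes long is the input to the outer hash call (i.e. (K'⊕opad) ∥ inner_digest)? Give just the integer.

96

Key is 167 > 64 bytes, so it is hashed to 32 bytes then zero-padded to 64: |K'| = 64.
Outer input = (K'⊕opad) ∥ H(inner) → 64 + 32 = 96 bytes.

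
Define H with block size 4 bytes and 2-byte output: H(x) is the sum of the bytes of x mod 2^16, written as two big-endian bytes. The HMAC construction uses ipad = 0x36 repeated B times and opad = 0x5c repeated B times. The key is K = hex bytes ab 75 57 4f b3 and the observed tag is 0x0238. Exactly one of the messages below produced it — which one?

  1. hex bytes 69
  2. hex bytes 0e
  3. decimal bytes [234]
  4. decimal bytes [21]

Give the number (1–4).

2

Key hex bytes ab 75 57 4f b3 is 5 bytes > B = 4, so hash it first: H(key) = 02 79, then zero-pad to 4 bytes: K' = 02 79 00 00.
K' ⊕ ipad = 34 4f 36 36; K' ⊕ opad = 5e 25 5c 5c.
m1: inner = H(34 4f 36 36 69) = 01 58; tag = H(5e 25 5c 5c 01 58) = 0194
m2: inner = H(34 4f 36 36 0e) = 00 fd; tag = H(5e 25 5c 5c 00 fd) = 0238 ← matches
m3: inner = H(34 4f 36 36 ea) = 01 d9; tag = H(5e 25 5c 5c 01 d9) = 0215
m4: inner = H(34 4f 36 36 15) = 01 04; tag = H(5e 25 5c 5c 01 04) = 0140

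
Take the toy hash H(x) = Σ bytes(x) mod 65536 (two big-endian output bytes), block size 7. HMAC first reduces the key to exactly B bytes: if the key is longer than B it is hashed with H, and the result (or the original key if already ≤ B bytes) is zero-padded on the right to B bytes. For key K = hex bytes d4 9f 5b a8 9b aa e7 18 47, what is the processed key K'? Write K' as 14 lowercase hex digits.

05010000000000

|K| = 9 > B = 7, so first hash the key.
H(K): sum = 212+159+91+168+155+170+231+24+71 = 1281 → 05 01.
Zero-pad H(K) = 05 01 to 7 bytes: K' = 05 01 00 00 00 00 00.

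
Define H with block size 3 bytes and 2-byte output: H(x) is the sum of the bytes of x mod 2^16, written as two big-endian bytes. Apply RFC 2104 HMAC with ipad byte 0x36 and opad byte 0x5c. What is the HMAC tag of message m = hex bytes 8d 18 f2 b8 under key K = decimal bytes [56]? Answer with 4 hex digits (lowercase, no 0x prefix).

Key decimal bytes [56] = 38 is 1 byte ≤ B = 3; zero-pad to 3 bytes: K' = 38 00 00.
K' ⊕ ipad = 0e 36 36.  K' ⊕ opad = 64 5c 5c.
Inner input = (K'⊕ipad) ∥ m = 0e 36 36 ∥ 8d 18 f2 b8.
Inner hash: sum = 14+54+54+141+24+242+184 = 713 → 02 c9.
Outer input = (K'⊕opad) ∥ inner = 64 5c 5c ∥ 02 c9.
Outer hash (tag): sum = 100+92+92+2+201 = 487 → 01 e7.

01e7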